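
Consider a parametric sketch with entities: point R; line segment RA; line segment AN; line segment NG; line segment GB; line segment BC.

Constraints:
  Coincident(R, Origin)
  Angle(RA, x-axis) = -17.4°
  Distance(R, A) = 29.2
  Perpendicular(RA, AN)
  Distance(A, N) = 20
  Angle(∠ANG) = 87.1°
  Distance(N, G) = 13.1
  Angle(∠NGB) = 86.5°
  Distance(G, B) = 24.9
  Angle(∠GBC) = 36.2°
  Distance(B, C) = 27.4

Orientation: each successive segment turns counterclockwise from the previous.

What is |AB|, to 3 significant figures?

11.6

R is at the origin; RA runs at -17.4° with length 29.2, so A = (27.9, -8.73). RA ⟂ AN, so AN runs at 72.6°; with |AN| = 20.0, N = (33.8, 10.4). ∠ANG = 87.1° gives NG at 166° from the x-axis; with |NG| = 13.1, G = (21.2, 13.6). ∠NGB = 86.5° gives GB at -101° from the x-axis; with |GB| = 24.9, B = (16.4, -10.8). Then |AB| = |B − A| = 11.6.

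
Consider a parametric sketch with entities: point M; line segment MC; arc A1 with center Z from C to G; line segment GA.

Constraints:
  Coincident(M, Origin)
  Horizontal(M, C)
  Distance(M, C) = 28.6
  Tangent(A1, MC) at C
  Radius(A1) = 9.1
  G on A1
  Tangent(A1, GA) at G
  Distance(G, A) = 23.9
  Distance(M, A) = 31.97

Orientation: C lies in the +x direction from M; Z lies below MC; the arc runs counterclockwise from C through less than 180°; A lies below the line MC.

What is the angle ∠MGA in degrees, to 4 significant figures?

90.77°

M is at the origin; MC is horizontal with |MC| = 28.6 and C on the +x side, so C = (28.60, 0.000). A1 meets MC tangentially, so ZC is at right angles to MC, so Z = C + (0, -9.1) = (28.60, -9.100). Since ZG ⟂ GA (tangency), |ZA| = √(9.1² + 23.9²) = 25.57 regardless of where G sits on A1. So A lies on both circle(M, 31.97) and circle(Z, 25.57); the below-MC intersection is A = (12.87, -29.26). G is the foot of the tangent from A: G = (19.90, -6.423).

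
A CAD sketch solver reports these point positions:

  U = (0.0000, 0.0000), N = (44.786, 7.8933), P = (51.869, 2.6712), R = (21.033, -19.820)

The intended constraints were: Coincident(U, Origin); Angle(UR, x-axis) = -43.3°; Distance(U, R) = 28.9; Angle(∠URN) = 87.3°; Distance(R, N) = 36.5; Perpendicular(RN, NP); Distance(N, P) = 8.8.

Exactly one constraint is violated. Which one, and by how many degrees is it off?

Perpendicular(RN, NP) — off by 4.20°.

U = (0.00, 0.00) ✓; UR at -43.30° ✓; |UR| = 28.90 ✓; ∠URN = 87.30° ✓; |RN| = 36.50 ✓; ∠(RN, NP) = 85.80° ✗; |NP| = 8.800 ✓.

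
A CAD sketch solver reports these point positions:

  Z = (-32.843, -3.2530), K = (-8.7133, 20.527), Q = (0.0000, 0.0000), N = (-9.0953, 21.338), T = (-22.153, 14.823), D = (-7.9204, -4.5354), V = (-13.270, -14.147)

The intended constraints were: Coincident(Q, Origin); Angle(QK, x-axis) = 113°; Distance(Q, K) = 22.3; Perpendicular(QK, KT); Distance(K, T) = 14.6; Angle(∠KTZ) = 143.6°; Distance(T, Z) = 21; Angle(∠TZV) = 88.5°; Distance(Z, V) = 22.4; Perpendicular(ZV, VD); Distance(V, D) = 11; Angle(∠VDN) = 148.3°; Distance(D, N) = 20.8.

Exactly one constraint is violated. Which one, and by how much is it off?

Distance(D, N) = 20.8 — off by 5.10.

Q = (0.00, 0.00) ✓; QK at 113.0° ✓; |QK| = 22.30 ✓; ∠(QK, KT) = 90.00° ✓; |KT| = 14.60 ✓; ∠KTZ = 143.6° ✓; |TZ| = 21.00 ✓; ∠TZV = 88.50° ✓; |ZV| = 22.40 ✓; ∠(ZV, VD) = 90.00° ✓; |VD| = 11.00 ✓; ∠VDN = 148.3° ✓; |DN| = 25.90 ✗.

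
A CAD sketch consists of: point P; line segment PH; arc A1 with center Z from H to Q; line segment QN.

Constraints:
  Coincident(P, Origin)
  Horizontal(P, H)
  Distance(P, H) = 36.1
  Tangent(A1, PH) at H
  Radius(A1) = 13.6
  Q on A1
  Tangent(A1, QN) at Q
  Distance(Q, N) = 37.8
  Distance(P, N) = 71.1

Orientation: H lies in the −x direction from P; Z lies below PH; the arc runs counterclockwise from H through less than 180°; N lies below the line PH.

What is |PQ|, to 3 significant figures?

51.6

Checks: |ZQ| = 13.60 ✓; ∠(ZQ, QN) = 90.00° ✓; |QN| = 37.80 ✓; |PN| = 71.10 ✓.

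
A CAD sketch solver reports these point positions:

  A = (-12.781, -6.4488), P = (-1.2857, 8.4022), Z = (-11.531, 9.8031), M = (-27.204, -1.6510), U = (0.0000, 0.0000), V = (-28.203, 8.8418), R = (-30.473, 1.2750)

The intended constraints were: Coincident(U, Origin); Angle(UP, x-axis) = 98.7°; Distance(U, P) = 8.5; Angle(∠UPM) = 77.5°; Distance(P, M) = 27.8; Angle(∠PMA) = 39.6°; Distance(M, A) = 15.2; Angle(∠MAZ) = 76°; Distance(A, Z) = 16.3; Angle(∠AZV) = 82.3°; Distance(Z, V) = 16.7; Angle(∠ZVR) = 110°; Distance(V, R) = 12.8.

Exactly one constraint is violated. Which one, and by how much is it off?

Distance(V, R) = 12.8 — off by 4.90.

U = (0.00, 0.00) ✓; UP at 98.70° ✓; |UP| = 8.500 ✓; ∠UPM = 77.50° ✓; |PM| = 27.80 ✓; ∠PMA = 39.60° ✓; |MA| = 15.20 ✓; ∠MAZ = 76.00° ✓; |AZ| = 16.30 ✓; ∠AZV = 82.30° ✓; |ZV| = 16.70 ✓; ∠ZVR = 110.0° ✓; |VR| = 7.900 ✗.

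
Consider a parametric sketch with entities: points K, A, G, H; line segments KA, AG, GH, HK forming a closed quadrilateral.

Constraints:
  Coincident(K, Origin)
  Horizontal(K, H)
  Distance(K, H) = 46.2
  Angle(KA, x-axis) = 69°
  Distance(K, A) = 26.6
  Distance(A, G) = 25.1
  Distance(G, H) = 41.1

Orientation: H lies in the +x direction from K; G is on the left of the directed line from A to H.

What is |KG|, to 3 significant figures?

49.0

K is at the origin; K and H share the same y with |KH| = 46.2 and H in +x, so H = (46.2, 0). KA runs at 69.0° with |KA| = 26.6, so A = (9.53, 24.8). G is determined by |AG| = 25.1 and |GH| = 41.1 together: it lies at the intersection of circle(A, 25.1) and circle(H, 41.1). With |AH| = 44.3, the foot of the radical line on AH is 10.2 from A and the perpendicular offset is √(25.1² − 10.2²) = 22.9. Taking the left-of-AH solution: G = (30.8, 38.1).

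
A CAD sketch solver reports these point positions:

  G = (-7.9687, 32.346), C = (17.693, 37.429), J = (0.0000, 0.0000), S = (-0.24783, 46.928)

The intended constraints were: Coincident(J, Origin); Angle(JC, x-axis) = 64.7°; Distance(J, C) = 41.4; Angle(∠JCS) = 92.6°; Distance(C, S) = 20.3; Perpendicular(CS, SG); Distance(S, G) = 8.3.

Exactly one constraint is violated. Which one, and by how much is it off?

Distance(S, G) = 8.3 — off by 8.20.

J = (0.00, 0.00) ✓; JC at 64.70° ✓; |JC| = 41.40 ✓; ∠JCS = 92.60° ✓; |CS| = 20.30 ✓; ∠(CS, SG) = 90.00° ✓; |SG| = 16.50 ✗.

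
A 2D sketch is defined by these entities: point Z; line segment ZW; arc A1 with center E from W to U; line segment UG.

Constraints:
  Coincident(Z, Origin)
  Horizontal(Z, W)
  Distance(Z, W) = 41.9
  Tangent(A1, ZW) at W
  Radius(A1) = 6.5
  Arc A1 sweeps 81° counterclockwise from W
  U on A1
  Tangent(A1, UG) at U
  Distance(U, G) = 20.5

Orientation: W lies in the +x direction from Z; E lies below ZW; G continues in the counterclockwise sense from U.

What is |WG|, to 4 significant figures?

27.47

Z is at the origin; ZW is horizontal with |ZW| = 41.9 and W on the +x side, so W = (41.90, 0.000). A1 meets ZW tangentially, so EW is at right angles to ZW, so E = W + (0, -6.5) = (41.90, -6.500). On A1, W sits at bearing 90° from E; an 81° counterclockwise sweep puts U at bearing 171°, so U = E + 6.5·(cos 171°, sin 171°) = (35.48, -5.483). A1 meets UG tangentially, so EU is at right angles to UG, so UG runs along (−sin 171°, cos 171°); with |UG| = 20.5, G = (32.27, -25.73). Then |WG| = |G − W| = 27.47.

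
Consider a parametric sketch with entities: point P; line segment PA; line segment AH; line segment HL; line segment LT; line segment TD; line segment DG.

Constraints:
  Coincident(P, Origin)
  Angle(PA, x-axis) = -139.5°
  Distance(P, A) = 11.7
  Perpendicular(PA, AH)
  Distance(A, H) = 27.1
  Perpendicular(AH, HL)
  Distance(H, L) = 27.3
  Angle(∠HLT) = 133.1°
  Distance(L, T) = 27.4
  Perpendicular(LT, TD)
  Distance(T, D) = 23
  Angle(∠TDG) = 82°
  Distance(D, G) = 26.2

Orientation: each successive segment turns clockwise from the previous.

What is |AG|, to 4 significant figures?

19.10

P is at the origin; PA runs at -139.5° with length 11.7, so A = (-8.897, -7.599). PA is perpendicular to AH, so AH runs at 130.5°; with |AH| = 27.1, H = (-26.50, 13.01). The perpendicularity gives HL at right angles to AH, so HL runs at 40.50°; with |HL| = 27.3, L = (-5.738, 30.74). ∠HLT = 133.1° gives LT at -6.400° from the x-axis; with |LT| = 27.4, T = (21.49, 27.68). The perpendicularity gives TD at right angles to LT, so TD runs at -96.40°; with |TD| = 23.0, D = (18.93, 4.827). ∠TDG = 82.0° gives DG at 165.6° from the x-axis; with |DG| = 26.2, G = (-6.449, 11.34). Then |AG| = |G − A| = 19.10.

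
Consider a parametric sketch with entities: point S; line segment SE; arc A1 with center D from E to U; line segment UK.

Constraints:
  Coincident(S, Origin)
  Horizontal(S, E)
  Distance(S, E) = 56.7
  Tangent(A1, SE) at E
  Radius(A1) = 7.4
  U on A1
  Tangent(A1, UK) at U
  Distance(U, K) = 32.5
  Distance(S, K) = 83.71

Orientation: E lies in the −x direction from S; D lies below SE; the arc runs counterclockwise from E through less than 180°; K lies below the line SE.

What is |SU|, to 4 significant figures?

63.65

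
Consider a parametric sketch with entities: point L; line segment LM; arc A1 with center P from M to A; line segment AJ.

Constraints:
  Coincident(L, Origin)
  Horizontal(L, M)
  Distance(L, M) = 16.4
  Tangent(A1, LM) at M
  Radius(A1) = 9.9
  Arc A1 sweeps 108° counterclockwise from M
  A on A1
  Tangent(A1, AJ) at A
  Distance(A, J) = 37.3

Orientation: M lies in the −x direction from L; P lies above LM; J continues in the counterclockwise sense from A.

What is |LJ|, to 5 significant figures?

51.850

On A1, M sits at bearing -90° from P; a 108° counterclockwise sweep puts A at bearing 18°, so A = P + 9.9·(cos 18°, sin 18°) = (-6.9845, 12.959). Since A1 is tangent to AJ there, PA ⟂ AJ, so AJ runs along (−sin 18°, cos 18°); with |AJ| = 37.3, J = (-18.511, 48.434). Then |LJ| = |J − L| = 51.850.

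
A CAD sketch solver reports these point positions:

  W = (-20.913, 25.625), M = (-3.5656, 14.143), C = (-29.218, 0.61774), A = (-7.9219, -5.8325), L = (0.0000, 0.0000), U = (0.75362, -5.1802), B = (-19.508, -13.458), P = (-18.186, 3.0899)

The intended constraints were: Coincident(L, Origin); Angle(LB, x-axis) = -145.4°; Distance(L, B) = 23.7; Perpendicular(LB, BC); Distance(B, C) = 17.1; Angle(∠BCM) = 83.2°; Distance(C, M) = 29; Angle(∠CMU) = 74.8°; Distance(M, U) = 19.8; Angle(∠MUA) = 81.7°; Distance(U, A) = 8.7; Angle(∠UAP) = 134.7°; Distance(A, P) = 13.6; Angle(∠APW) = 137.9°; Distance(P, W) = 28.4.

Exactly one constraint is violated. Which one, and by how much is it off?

Distance(P, W) = 28.4 — off by 5.70.

L = (0.00, 0.00) ✓; LB at -145.4° ✓; |LB| = 23.70 ✓; ∠(LB, BC) = 90.00° ✓; |BC| = 17.10 ✓; ∠BCM = 83.20° ✓; |CM| = 29.00 ✓; ∠CMU = 74.80° ✓; |MU| = 19.80 ✓; ∠MUA = 81.70° ✓; |UA| = 8.700 ✓; ∠UAP = 134.7° ✓; |AP| = 13.60 ✓; ∠APW = 137.9° ✓; |PW| = 22.70 ✗.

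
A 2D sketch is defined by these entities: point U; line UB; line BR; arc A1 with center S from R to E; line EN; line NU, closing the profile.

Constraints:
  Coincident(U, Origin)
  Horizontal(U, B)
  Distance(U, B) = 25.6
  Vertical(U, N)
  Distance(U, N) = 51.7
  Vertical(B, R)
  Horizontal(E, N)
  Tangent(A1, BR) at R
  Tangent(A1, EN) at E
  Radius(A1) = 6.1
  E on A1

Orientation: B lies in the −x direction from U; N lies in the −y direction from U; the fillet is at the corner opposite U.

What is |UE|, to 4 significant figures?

55.26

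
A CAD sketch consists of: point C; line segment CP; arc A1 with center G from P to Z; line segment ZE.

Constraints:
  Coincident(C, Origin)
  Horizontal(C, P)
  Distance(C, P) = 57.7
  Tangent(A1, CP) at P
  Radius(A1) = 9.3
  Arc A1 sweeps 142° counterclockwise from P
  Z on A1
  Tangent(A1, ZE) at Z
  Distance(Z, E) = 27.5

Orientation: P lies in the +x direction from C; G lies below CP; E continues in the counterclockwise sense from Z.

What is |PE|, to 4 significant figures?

37.15

C is at the origin; CP is horizontal with |CP| = 57.7 and P on the +x side, so P = (57.70, 0.000). Since A1 is tangent to CP there, GP ⟂ CP, so G = P + (0, -9.3) = (57.70, -9.300). On A1, P sits at bearing 90° from G; a 142° counterclockwise sweep puts Z at bearing 232°, so Z = G + 9.3·(cos 232°, sin 232°) = (51.97, -16.63). A1 meets ZE tangentially, so GZ is at right angles to ZE, so ZE runs along (−sin 232°, cos 232°); with |ZE| = 27.5, E = (73.64, -33.56). Then |PE| = |E − P| = 37.15.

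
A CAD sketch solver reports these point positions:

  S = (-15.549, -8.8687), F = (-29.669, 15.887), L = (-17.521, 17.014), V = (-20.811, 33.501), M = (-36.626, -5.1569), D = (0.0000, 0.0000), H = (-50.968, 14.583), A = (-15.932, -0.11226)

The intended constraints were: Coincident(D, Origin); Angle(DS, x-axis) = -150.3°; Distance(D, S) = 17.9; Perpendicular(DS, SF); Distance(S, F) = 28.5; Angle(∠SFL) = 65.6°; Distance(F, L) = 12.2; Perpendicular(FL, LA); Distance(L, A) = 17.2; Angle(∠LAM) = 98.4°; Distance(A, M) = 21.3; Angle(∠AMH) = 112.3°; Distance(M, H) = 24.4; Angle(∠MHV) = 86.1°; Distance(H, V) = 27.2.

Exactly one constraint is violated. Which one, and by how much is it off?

Distance(H, V) = 27.2 — off by 8.40.

D = (0.00, 0.00) ✓; DS at -150.3° ✓; |DS| = 17.90 ✓; ∠(DS, SF) = 90.00° ✓; |SF| = 28.50 ✓; ∠SFL = 65.60° ✓; |FL| = 12.20 ✓; ∠(FL, LA) = 90.00° ✓; |LA| = 17.20 ✓; ∠LAM = 98.40° ✓; |AM| = 21.30 ✓; ∠AMH = 112.3° ✓; |MH| = 24.40 ✓; ∠MHV = 86.10° ✓; |HV| = 35.60 ✗.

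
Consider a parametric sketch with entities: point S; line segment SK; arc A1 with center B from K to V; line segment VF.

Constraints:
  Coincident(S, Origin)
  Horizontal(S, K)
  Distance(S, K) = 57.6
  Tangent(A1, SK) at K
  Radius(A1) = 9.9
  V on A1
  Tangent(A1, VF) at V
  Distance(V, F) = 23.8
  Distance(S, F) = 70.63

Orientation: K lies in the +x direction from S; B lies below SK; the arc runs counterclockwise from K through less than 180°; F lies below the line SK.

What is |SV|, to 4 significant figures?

51.27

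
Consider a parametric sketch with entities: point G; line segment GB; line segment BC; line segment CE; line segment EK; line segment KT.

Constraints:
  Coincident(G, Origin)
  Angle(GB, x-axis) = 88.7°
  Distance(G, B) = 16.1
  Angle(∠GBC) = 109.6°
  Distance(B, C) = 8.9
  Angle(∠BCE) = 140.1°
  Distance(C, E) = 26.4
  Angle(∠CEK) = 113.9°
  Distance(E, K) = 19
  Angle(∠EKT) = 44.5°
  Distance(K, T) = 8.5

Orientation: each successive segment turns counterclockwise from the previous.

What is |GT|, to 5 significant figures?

28.212

∠CEK = 113.9° gives EK at -94.900° from the x-axis; with |EK| = 19.0, K = (-34.534, -8.2547). ∠EKT = 44.5° gives KT at 40.600° from the x-axis; with |KT| = 8.5, T = (-28.080, -2.7232). Then |GT| = |T − G| = 28.212.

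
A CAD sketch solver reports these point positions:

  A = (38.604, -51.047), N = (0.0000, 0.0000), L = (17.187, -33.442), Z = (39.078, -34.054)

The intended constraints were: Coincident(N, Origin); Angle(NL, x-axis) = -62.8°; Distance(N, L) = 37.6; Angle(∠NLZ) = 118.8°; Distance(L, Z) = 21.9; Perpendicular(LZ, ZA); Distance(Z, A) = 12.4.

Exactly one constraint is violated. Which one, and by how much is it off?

Distance(Z, A) = 12.4 — off by 4.60.

N = (0.00, 0.00) ✓; NL at -62.80° ✓; |NL| = 37.60 ✓; ∠NLZ = 118.8° ✓; |LZ| = 21.90 ✓; ∠(LZ, ZA) = 90.00° ✓; |ZA| = 17.00 ✗.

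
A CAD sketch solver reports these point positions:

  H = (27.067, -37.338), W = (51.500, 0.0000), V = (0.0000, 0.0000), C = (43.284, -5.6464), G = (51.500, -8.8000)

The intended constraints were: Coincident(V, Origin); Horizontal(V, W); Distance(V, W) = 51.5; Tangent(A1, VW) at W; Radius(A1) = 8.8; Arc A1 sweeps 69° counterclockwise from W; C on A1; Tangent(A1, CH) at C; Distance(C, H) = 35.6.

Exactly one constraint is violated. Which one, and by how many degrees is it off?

Tangent(A1, CH) at C — off by 6.10°.

V = (0.00, 0.00) ✓; V.y = 0.00, W.y = 0.00 ✓; |VW| = 51.50 ✓; ∠(GW, WV) = 90.00° ✓; |GW| = 8.800 ✓; bearing(G→C) − bearing(G→W) = 69.00° ✓; |GC| = 8.800 ✓; ∠(GC, CH) = 96.10° ✗; |CH| = 35.60 ✓.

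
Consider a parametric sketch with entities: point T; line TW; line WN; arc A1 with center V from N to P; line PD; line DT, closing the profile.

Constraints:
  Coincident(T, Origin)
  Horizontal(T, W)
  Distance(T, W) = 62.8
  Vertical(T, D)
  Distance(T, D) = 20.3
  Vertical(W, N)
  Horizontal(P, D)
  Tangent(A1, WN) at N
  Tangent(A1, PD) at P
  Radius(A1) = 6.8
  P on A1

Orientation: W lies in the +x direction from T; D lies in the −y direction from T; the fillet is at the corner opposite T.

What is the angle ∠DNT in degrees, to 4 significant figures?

18.31°

T is at the origin; T and W share the same y with |TW| = 62.8 and W on the +x side, so W = (62.80, 0.000). T and D share the same x with |TD| = 20.3 and D on the −y side, so D = (0.000, -20.30). The virtual corner opposite T is at (62.80, -20.30). The tangent condition forces VN to be normal to WN and the tangent condition forces VP to be normal to PD, with radius 6.8, so the center V sits 6.8 in from both sides at V = (56.00, -13.50). That places the tangent points at N = (62.80, -13.50) on WN and P = (56.00, -20.30) on PD. Then cos ∠DNT = ND·NT / (|ND||NT|), giving 18.31°.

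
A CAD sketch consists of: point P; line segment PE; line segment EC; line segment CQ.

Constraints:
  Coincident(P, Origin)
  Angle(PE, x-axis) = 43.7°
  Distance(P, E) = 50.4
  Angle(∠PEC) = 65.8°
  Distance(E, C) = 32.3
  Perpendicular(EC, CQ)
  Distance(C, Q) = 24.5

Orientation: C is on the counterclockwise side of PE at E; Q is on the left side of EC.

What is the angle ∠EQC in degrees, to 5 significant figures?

52.819°

∠PEC = 65.8°, so EC runs at 43.7° + (180° − 65.8°) = 157.90° from the x-axis; with |EC| = 32.3, C = E + 32.3·(cos 157.90°, sin 157.90°) = (6.5107, 46.973). EC is perpendicular to CQ; with |CQ| = 24.5 on the left of EC, Q = C + 24.5·(-0.37622, -0.92653) = (-2.7068, 24.273). Then cos ∠EQC = QE·QC / (|QE||QC|), giving 52.819°.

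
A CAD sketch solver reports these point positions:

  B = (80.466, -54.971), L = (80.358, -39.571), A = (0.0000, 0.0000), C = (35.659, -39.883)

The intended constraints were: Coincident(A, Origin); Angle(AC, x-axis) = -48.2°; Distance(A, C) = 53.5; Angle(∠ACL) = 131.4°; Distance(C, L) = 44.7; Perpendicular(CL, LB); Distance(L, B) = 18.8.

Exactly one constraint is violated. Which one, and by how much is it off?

Distance(L, B) = 18.8 — off by 3.40.

A = (0.00, 0.00) ✓; AC at -48.20° ✓; |AC| = 53.50 ✓; ∠ACL = 131.4° ✓; |CL| = 44.70 ✓; ∠(CL, LB) = 90.00° ✓; |LB| = 15.40 ✗.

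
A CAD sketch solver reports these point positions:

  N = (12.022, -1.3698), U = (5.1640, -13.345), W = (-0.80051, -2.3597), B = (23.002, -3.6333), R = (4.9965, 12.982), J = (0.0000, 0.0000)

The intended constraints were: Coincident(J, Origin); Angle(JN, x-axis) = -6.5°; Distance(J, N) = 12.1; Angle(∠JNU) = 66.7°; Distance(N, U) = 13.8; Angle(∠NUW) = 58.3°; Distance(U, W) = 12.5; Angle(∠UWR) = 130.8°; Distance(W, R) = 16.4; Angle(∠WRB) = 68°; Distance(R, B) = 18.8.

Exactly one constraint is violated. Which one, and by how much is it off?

Distance(R, B) = 18.8 — off by 5.70.

J = (0.00, 0.00) ✓; JN at -6.500° ✓; |JN| = 12.10 ✓; ∠JNU = 66.70° ✓; |NU| = 13.80 ✓; ∠NUW = 58.30° ✓; |UW| = 12.50 ✓; ∠UWR = 130.8° ✓; |WR| = 16.40 ✓; ∠WRB = 68.00° ✓; |RB| = 24.50 ✗.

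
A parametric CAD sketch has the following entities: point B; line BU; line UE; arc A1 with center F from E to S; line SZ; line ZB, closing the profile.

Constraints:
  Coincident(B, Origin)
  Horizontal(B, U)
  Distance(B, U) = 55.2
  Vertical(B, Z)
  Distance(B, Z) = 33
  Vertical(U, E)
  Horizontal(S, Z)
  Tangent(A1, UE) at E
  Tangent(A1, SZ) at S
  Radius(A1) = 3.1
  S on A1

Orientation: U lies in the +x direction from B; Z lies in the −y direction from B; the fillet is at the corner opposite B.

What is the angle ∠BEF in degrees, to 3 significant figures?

28.4°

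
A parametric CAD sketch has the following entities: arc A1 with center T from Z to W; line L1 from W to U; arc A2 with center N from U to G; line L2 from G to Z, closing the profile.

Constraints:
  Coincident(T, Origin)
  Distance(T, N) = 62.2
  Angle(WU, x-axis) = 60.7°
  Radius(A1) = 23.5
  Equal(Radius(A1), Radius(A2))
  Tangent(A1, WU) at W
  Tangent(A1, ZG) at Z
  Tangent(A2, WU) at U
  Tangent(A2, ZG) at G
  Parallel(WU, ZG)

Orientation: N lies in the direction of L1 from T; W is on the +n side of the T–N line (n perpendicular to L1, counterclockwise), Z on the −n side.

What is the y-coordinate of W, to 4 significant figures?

11.50

The slot axis is L1's direction at 60.7°, so u = (cos 60.7°, sin 60.7°) = (0.4894, 0.8721) and n = (−sin 60.7°, cos 60.7°) = (-0.8721, 0.4894). T is at the origin and N lies 62.2 along u from T, so N = 62.2·u = (30.44, 54.24). Tangency of A1 to both parallel lines with radius 23.5 puts W and Z at T ± 23.5·n: W = (-20.49, 11.50), Z = (20.49, -11.50). So W.y = 11.50.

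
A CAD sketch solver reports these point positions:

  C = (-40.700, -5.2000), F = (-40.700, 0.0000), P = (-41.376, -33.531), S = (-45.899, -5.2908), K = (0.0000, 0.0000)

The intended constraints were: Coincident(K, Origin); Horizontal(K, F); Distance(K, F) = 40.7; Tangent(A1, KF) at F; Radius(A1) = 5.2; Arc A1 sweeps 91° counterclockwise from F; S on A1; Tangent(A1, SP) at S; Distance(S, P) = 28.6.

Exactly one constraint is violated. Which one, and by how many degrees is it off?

Tangent(A1, SP) at S — off by 8.10°.

K = (0.00, 0.00) ✓; K.y = 0.00, F.y = 0.00 ✓; |KF| = 40.70 ✓; ∠(CF, FK) = 90.00° ✓; |CF| = 5.200 ✓; bearing(C→S) − bearing(C→F) = 91.00° ✓; |CS| = 5.200 ✓; ∠(CS, SP) = 81.90° ✗; |SP| = 28.60 ✓.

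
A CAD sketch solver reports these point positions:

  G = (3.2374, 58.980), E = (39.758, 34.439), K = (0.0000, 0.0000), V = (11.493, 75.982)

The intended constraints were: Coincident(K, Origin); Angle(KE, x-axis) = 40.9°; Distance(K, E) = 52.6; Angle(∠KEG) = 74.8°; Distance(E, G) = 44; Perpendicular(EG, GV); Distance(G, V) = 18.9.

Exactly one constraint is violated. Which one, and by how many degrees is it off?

Perpendicular(EG, GV) — off by 8.00°.

K = (0.00, 0.00) ✓; KE at 40.90° ✓; |KE| = 52.60 ✓; ∠KEG = 74.80° ✓; |EG| = 44.00 ✓; ∠(EG, GV) = 82.00° ✗; |GV| = 18.90 ✓.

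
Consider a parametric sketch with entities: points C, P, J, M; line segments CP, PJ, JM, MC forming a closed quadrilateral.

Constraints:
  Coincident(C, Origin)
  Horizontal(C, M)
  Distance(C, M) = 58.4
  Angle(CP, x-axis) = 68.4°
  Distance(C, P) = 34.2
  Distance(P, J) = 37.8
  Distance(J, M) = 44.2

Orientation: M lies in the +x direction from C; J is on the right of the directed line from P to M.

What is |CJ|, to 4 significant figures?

15.77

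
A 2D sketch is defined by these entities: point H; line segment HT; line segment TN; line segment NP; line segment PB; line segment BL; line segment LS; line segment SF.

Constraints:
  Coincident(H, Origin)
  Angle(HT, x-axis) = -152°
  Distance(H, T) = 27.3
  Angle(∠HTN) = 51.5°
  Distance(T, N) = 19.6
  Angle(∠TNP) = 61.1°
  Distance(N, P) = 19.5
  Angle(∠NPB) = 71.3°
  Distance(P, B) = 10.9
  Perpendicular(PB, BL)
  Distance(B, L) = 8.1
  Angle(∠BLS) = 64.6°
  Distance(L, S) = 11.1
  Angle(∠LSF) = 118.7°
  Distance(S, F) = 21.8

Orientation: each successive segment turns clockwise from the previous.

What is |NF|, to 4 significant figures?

37.49

H is at the origin; HT runs at -152.0° with length 27.3, so T = (-24.10, -12.82). ∠HTN = 51.5° gives TN at 79.50° from the x-axis; with |TN| = 19.6, N = (-20.53, 6.455). ∠TNP = 61.1° gives NP at -39.40° from the x-axis; with |NP| = 19.5, P = (-5.464, -5.922). ∠NPB = 71.3° gives PB at -148.1° from the x-axis; with |PB| = 10.9, B = (-14.72, -11.68). PB is perpendicular to BL, so BL runs at 121.9°; with |BL| = 8.1, L = (-19.00, -4.805). ∠BLS = 64.6° gives LS at 6.500° from the x-axis; with |LS| = 11.1, S = (-7.970, -3.549). ∠LSF = 118.7° gives SF at -54.80° from the x-axis; with |SF| = 21.8, F = (4.596, -21.36). Then |NF| = |F − N| = 37.49.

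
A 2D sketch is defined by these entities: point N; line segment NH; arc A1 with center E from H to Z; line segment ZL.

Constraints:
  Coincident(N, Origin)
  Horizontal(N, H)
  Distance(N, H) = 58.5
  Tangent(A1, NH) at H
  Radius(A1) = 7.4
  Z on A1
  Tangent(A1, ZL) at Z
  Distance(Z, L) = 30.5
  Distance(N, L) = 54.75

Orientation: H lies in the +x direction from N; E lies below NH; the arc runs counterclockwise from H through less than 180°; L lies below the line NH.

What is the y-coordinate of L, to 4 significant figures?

-34.44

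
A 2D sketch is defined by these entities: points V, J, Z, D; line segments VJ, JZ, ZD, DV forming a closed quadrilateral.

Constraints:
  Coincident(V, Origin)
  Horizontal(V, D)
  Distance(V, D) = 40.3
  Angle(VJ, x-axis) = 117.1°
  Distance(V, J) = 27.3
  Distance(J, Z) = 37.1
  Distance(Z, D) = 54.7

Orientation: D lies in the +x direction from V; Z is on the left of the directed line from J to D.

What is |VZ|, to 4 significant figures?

51.14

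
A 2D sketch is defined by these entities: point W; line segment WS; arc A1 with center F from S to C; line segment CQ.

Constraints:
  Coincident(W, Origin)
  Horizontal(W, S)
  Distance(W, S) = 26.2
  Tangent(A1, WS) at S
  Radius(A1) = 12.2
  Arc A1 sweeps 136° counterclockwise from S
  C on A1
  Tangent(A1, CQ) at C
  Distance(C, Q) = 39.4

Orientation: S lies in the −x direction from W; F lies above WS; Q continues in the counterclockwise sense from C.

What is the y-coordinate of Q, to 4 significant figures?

48.35

W is at the origin; W and S share the same y with |WS| = 26.2 and S on the −x side, so S = (-26.20, 0.000). The tangent condition forces FS to be normal to WS, so F = S + (0, 12.2) = (-26.20, 12.20). On A1, S sits at bearing -90° from F; a 136° counterclockwise sweep puts C at bearing 46°, so C = F + 12.2·(cos 46°, sin 46°) = (-17.73, 20.98). A1 meets CQ tangentially, so FC is at right angles to CQ, so CQ runs along (−sin 46°, cos 46°); with |CQ| = 39.4, Q = (-46.07, 48.35). So Q.y = 48.35.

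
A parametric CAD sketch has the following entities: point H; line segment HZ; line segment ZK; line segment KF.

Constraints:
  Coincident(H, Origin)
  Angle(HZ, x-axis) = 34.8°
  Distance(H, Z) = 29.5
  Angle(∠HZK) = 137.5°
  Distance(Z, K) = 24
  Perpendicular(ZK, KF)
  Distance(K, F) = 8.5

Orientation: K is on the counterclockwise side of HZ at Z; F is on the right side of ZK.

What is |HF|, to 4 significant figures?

53.86

H is at the origin; HZ runs at 34.8° with length 29.5, so Z = 29.5·(cos 34.8°, sin 34.8°) = (24.22, 16.84). ∠HZK = 137.5°, so ZK runs at 34.8° + (180° − 137.5°) = 77.30° from the x-axis; with |ZK| = 24.0, K = Z + 24.0·(cos 77.30°, sin 77.30°) = (29.50, 40.25). The perpendicularity gives KF at right angles to ZK; with |KF| = 8.5 on the right of ZK, F = K + 8.5·(0.9755, -0.2198) = (37.79, 38.38). Then |HF| = |F − H| = 53.86.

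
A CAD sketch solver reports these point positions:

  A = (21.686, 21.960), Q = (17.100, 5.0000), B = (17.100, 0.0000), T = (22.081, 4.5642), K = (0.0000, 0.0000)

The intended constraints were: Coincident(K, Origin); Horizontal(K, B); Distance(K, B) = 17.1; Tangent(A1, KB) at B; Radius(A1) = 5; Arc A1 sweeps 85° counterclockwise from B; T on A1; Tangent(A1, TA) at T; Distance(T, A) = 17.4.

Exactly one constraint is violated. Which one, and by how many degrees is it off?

Tangent(A1, TA) at T — off by 6.30°.

K = (0.00, 0.00) ✓; K.y = 0.00, B.y = 0.00 ✓; |KB| = 17.10 ✓; ∠(QB, BK) = 90.00° ✓; |QB| = 5.000 ✓; bearing(Q→T) − bearing(Q→B) = 85.00° ✓; |QT| = 5.000 ✓; ∠(QT, TA) = 83.70° ✗; |TA| = 17.40 ✓.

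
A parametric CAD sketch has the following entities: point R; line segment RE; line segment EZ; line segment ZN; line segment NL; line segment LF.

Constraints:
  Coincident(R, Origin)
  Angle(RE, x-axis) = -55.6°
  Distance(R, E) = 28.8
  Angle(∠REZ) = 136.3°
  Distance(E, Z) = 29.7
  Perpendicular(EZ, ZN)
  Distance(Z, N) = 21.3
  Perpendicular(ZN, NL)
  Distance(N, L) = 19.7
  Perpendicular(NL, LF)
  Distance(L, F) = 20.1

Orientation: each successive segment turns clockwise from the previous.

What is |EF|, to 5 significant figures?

10.072

R is at the origin; RE runs at -55.6° with length 28.8, so E = (16.271, -23.763). ∠REZ = 136.3° gives EZ at -99.300° from the x-axis; with |EZ| = 29.7, Z = (11.471, -53.073). EZ is perpendicular to ZN, so ZN runs at 170.70°; with |ZN| = 21.3, N = (-9.5486, -49.631). The perpendicularity gives NL at right angles to ZN, so NL runs at 80.700°; with |NL| = 19.7, L = (-6.3650, -30.190). NL ⟂ LF, so LF runs at -9.3000°; with |LF| = 20.1, F = (13.471, -33.438). Then |EF| = |F − E| = 10.072.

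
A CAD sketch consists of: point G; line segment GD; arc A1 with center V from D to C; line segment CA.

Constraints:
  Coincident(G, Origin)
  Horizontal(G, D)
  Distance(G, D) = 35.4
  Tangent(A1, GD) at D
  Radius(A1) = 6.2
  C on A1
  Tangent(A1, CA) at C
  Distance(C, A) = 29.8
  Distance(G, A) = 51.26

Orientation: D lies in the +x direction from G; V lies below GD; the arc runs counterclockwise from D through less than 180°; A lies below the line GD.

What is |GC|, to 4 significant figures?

30.31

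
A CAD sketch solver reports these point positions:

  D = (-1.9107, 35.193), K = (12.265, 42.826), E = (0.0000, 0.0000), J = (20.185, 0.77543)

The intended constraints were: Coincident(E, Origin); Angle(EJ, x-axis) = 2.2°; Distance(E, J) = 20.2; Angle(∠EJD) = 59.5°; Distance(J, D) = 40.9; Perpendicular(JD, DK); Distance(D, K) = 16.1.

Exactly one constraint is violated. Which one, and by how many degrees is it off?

Perpendicular(JD, DK) — off by 4.40°.

E = (0.00, 0.00) ✓; EJ at 2.200° ✓; |EJ| = 20.20 ✓; ∠EJD = 59.50° ✓; |JD| = 40.90 ✓; ∠(JD, DK) = 94.40° ✗; |DK| = 16.10 ✓.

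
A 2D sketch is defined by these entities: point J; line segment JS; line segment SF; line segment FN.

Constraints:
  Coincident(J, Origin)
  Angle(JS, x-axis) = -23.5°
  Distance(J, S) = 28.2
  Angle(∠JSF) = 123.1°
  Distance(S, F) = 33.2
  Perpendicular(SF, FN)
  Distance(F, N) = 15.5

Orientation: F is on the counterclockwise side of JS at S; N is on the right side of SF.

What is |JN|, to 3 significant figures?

62.4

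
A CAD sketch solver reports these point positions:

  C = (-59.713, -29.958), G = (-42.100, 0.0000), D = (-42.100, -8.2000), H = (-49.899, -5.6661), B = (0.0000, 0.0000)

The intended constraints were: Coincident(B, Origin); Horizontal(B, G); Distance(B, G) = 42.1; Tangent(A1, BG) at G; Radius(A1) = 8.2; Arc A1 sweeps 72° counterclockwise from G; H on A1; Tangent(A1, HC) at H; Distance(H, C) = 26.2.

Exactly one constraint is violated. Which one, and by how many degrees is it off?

Tangent(A1, HC) at H — off by 4.00°.

B = (0.00, 0.00) ✓; B.y = 0.00, G.y = 0.00 ✓; |BG| = 42.10 ✓; ∠(DG, GB) = 90.00° ✓; |DG| = 8.200 ✓; bearing(D→H) − bearing(D→G) = 72.00° ✓; |DH| = 8.200 ✓; ∠(DH, HC) = 94.00° ✗; |HC| = 26.20 ✓.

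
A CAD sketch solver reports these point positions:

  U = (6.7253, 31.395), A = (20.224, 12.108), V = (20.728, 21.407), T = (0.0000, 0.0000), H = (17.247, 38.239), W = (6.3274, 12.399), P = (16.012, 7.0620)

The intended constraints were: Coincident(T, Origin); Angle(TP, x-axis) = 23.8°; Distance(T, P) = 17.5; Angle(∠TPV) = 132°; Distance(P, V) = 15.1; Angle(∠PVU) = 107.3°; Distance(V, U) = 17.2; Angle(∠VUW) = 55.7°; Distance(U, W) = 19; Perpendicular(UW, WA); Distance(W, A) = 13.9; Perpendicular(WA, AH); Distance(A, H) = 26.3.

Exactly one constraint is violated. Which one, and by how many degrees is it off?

Perpendicular(WA, AH) — off by 7.70°.

T = (0.00, 0.00) ✓; TP at 23.80° ✓; |TP| = 17.50 ✓; ∠TPV = 132.0° ✓; |PV| = 15.10 ✓; ∠PVU = 107.3° ✓; |VU| = 17.20 ✓; ∠VUW = 55.70° ✓; |UW| = 19.00 ✓; ∠(UW, WA) = 90.00° ✓; |WA| = 13.90 ✓; ∠(WA, AH) = 97.70° ✗; |AH| = 26.30 ✓.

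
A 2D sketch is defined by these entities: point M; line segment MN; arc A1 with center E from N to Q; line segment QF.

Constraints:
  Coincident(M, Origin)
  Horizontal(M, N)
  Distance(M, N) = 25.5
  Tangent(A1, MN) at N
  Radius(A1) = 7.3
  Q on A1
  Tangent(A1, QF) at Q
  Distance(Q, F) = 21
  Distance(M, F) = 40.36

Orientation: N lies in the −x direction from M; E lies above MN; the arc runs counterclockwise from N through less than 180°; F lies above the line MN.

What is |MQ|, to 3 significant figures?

21.5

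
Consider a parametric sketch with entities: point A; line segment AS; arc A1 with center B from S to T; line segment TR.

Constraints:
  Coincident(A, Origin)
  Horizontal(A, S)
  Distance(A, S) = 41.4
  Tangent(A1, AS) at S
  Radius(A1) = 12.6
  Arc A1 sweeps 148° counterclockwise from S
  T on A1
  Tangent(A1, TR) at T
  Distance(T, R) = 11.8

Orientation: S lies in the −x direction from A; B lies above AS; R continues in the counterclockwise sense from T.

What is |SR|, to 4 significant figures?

29.73

A is at the origin; A and S share the same y with |AS| = 41.4 and S on the −x side, so S = (-41.40, 0.000). Tangency of A1 to AS means the radius BS is perpendicular to AS, so B = S + (0, 12.6) = (-41.40, 12.60). On A1, S sits at bearing -90° from B; a 148° counterclockwise sweep puts T at bearing 58°, so T = B + 12.6·(cos 58°, sin 58°) = (-34.72, 23.29). Since A1 is tangent to TR there, BT ⟂ TR, so TR runs along (−sin 58°, cos 58°); with |TR| = 11.8, R = (-44.73, 29.54). Then |SR| = |R − S| = 29.73.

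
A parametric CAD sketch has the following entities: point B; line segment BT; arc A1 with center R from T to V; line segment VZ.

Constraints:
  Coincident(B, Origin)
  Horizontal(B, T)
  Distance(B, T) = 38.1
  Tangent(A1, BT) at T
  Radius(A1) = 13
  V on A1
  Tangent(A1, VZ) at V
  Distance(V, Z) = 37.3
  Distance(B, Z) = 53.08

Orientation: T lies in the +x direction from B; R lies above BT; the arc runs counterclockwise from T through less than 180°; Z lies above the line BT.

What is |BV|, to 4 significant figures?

52.27

Checks: |RV| = 13.00 ✓; ∠(RV, VZ) = 90.00° ✓; |VZ| = 37.30 ✓; |BZ| = 53.08 ✓.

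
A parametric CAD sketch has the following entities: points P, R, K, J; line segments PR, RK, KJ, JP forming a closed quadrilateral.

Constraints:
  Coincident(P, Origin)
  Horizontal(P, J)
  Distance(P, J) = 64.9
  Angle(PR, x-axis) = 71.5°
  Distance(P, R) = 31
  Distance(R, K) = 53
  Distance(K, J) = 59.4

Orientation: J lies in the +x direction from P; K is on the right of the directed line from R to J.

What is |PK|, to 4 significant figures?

25.78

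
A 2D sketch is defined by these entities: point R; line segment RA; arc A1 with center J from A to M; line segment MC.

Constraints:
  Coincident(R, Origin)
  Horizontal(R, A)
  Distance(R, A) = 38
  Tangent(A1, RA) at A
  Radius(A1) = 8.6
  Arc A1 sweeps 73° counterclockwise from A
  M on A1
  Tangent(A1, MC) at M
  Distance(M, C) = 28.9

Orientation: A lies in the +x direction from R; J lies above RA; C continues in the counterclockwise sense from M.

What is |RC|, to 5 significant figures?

64.237

R is at the origin; R and A share the same y with |RA| = 38.0 and A on the +x side, so A = (38.000, 0.0000). Tangency of A1 to RA means the radius JA is perpendicular to RA, so J = A + (0, 8.6) = (38.000, 8.6000). On A1, A sits at bearing -90° from J; a 73° counterclockwise sweep puts M at bearing -17°, so M = J + 8.6·(cos -17°, sin -17°) = (46.224, 6.0856). Since A1 is tangent to MC there, JM ⟂ MC, so MC runs along (−sin -17°, cos -17°); with |MC| = 28.9, C = (54.674, 33.723). Then |RC| = |C − R| = 64.237.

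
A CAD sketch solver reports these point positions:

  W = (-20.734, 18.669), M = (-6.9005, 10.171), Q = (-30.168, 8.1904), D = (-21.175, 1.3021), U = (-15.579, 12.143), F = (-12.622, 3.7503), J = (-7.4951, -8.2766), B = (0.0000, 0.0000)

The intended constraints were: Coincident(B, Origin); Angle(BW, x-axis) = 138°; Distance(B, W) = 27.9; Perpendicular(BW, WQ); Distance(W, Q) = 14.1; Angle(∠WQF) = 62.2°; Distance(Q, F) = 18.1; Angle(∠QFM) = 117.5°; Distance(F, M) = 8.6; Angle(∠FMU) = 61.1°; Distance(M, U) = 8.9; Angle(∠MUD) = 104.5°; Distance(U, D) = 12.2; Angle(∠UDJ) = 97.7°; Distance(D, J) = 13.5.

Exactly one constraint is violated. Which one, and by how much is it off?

Distance(D, J) = 13.5 — off by 3.20.

B = (0.00, 0.00) ✓; BW at 138.0° ✓; |BW| = 27.90 ✓; ∠(BW, WQ) = 90.00° ✓; |WQ| = 14.10 ✓; ∠WQF = 62.20° ✓; |QF| = 18.10 ✓; ∠QFM = 117.5° ✓; |FM| = 8.600 ✓; ∠FMU = 61.10° ✓; |MU| = 8.900 ✓; ∠MUD = 104.5° ✓; |UD| = 12.20 ✓; ∠UDJ = 97.70° ✓; |DJ| = 16.70 ✗.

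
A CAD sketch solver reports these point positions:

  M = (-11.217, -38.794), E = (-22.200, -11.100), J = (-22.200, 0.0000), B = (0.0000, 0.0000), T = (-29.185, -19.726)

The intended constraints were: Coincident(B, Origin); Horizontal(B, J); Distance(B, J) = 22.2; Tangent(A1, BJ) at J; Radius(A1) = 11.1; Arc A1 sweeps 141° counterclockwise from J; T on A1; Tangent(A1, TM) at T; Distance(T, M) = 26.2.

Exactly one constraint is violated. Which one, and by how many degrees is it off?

Tangent(A1, TM) at T — off by 7.70°.

B = (0.00, 0.00) ✓; B.y = 0.00, J.y = 0.00 ✓; |BJ| = 22.20 ✓; ∠(EJ, JB) = 90.00° ✓; |EJ| = 11.10 ✓; bearing(E→T) − bearing(E→J) = 141.0° ✓; |ET| = 11.10 ✓; ∠(ET, TM) = 97.70° ✗; |TM| = 26.20 ✓.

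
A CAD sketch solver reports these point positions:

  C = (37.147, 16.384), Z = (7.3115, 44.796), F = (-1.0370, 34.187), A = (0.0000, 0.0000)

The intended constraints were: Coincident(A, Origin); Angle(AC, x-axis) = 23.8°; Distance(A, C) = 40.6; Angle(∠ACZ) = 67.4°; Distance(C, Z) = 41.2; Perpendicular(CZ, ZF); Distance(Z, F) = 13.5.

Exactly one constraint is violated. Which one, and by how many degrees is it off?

Perpendicular(CZ, ZF) — off by 5.40°.

A = (0.00, 0.00) ✓; AC at 23.80° ✓; |AC| = 40.60 ✓; ∠ACZ = 67.40° ✓; |CZ| = 41.20 ✓; ∠(CZ, ZF) = 95.40° ✗; |ZF| = 13.50 ✓.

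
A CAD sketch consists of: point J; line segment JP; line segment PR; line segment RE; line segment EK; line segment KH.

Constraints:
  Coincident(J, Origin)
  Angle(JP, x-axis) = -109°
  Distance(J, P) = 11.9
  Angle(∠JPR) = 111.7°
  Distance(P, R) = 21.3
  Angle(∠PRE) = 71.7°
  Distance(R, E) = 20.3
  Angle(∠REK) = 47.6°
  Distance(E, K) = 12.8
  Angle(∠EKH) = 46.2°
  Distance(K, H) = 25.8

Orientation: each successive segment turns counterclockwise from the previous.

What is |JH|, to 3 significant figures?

38.2

J is at the origin; JP runs at -109.0° with length 11.9, so P = (-3.87, -11.3). ∠JPR = 111.7° gives PR at -40.7° from the x-axis; with |PR| = 21.3, R = (12.3, -25.1). ∠PRE = 71.7° gives RE at 67.6° from the x-axis; with |RE| = 20.3, E = (20.0, -6.37). ∠REK = 47.6° gives EK at -160° from the x-axis; with |EK| = 12.8, K = (7.98, -10.8). ∠EKH = 46.2° gives KH at -26.2° from the x-axis; with |KH| = 25.8, H = (31.1, -22.1). Then |JH| = |H − J| = 38.2.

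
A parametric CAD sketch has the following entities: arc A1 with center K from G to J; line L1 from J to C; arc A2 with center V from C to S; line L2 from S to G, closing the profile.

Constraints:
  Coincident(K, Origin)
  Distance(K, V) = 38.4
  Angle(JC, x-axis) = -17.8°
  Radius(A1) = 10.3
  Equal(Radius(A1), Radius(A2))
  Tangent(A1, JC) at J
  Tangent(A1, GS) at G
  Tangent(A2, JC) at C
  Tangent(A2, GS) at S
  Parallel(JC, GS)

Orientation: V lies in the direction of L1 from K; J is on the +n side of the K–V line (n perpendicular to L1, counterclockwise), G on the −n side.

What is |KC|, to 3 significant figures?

39.8

The slot axis is L1's direction at -17.8°, so u = (cos -17.8°, sin -17.8°) = (0.952, -0.306) and n = (−sin -17.8°, cos -17.8°) = (0.306, 0.952). K is at the origin and V lies 38.4 along u from K, so V = 38.4·u = (36.6, -11.7). Tangency of A1 to both parallel lines with radius 10.3 puts J and G at K ± 10.3·n: J = (3.15, 9.81), G = (-3.15, -9.81). Equal radii place C and S the same way about V: C = V + 10.3·n = (39.7, -1.93), S = V − 10.3·n = (33.4, -21.5). Then |KC| = |C − K| = 39.8.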